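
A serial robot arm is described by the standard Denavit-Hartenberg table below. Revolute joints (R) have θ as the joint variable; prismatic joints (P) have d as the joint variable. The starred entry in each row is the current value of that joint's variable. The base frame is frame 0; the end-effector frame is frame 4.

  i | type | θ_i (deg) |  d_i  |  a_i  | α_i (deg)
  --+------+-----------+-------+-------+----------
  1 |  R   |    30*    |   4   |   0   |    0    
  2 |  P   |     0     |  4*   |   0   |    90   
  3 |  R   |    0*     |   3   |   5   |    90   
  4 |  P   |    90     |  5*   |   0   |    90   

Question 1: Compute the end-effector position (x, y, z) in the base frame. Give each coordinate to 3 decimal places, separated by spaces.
after link 1: o_1 = (0.0000, 0.0000, 4.0000)
after link 2: o_2 = (0.0000, 0.0000, 8.0000)
after link 3: o_3 = (5.8301, -0.0981, 8.0000)
after link 4: o_4 = (5.8301, -0.0981, 3.0000)

5.830 -0.098 3.000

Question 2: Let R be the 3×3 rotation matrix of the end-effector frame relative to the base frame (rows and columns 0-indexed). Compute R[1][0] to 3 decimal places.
End-effector x-axis (col 0 of R) = (0.5000,-0.8660,0.0000)
R[1][0] = -0.8660

-0.866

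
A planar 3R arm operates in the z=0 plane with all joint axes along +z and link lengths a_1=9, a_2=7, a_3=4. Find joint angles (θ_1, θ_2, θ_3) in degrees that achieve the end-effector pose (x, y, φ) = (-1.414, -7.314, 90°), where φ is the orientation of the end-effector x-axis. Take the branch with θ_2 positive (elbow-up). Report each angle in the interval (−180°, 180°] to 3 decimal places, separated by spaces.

wrist centre = target − a_3·(cos φ, sin φ) = (-1.4140, -11.3140)
cos θ_2 = (130.0060−9²−7²)/(2·9·7) = 0.0000; θ_2 = 89.9973° (elbow-up)
β = atan2(-11.3140,-1.4140) = -97.1238°; ψ = atan2(7.0000,9.0003) = 37.8740°
θ_1 = β − ψ = -134.9977°
θ_3 = φ − θ_1 − θ_2 = 135.0005° (wrapped to (-180°,180°])

-134.998 89.997 135.000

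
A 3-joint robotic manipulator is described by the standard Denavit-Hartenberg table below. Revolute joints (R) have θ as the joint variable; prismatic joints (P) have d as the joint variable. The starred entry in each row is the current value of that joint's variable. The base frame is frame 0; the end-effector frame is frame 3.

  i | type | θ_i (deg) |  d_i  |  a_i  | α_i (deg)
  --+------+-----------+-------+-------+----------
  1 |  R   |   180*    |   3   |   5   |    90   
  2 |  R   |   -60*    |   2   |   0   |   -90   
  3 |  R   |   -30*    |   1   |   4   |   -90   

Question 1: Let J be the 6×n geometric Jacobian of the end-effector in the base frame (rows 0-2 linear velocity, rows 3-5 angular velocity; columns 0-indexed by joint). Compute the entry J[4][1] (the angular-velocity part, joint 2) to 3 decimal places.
1.000

axis z_1 = (0.0000,1.0000,0.0000); lever o_n−o_1 = (-2.5981,4.0000,-2.5000)
cross product → J_v[:, 1] = (-2.5000,0.0000,2.5981)
J_ω[:, 1] = z_1
entry J[4][1] = 1.0000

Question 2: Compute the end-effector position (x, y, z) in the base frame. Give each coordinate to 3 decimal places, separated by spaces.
-7.598 4.000 0.500

after link 1: o_1 = (-5.0000, 0.0000, 3.0000)
after link 2: o_2 = (-5.0000, 2.0000, 3.0000)
after link 3: o_3 = (-7.5981, 4.0000, 0.5000)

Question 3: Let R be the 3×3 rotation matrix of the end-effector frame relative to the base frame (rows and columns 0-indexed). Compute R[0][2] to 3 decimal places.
-0.250

End-effector z-axis (col 2 of R) = (-0.2500,-0.8660,-0.4330)
R[0][2] = -0.2500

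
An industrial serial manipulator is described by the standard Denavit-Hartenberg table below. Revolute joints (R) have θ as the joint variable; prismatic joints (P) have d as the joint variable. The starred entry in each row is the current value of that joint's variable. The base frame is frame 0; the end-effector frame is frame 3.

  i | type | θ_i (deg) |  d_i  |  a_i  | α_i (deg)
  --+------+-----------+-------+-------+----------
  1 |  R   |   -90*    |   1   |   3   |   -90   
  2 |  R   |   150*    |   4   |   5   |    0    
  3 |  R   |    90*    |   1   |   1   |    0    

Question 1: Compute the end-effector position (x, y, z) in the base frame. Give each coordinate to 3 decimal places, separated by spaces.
after link 1: o_1 = (0.0000, -3.0000, 1.0000)
after link 2: o_2 = (4.0000, 1.3301, -1.5000)
after link 3: o_3 = (5.0000, 1.8301, -0.6340)

5.000 1.830 -0.634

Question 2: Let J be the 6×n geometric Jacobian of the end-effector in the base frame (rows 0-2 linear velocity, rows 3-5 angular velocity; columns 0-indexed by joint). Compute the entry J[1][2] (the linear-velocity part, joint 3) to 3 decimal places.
axis z_2 = (1.0000,0.0000,0.0000); lever o_n−o_2 = (1.0000,0.5000,0.8660)
cross product → J_v[:, 2] = (0.0000,-0.8660,0.5000)
J_ω[:, 2] = z_2
entry J[1][2] = -0.8660

-0.866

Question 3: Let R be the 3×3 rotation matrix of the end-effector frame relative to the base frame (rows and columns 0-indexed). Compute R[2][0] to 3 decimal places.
0.866

End-effector x-axis (col 0 of R) = (-0.0000,0.5000,0.8660)
R[2][0] = 0.8660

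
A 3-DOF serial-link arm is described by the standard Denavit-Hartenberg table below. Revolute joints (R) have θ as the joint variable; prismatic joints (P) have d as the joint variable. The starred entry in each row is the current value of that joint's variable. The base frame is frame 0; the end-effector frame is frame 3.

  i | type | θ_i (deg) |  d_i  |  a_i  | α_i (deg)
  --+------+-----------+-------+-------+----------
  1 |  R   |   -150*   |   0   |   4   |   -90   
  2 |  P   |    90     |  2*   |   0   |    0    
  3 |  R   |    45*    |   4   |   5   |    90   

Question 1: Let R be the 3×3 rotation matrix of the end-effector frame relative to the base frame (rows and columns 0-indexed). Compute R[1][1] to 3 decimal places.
-0.866

End-effector y-axis (col 1 of R) = (0.5000,-0.8660,0.0000)
R[1][1] = -0.8660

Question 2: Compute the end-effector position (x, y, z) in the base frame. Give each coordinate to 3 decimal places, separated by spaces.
2.598 -5.428 -3.536

after link 1: o_1 = (-3.4641, -2.0000, 0.0000)
after link 2: o_2 = (-2.4641, -3.7321, 0.0000)
after link 3: o_3 = (2.5978, -5.4284, -3.5355)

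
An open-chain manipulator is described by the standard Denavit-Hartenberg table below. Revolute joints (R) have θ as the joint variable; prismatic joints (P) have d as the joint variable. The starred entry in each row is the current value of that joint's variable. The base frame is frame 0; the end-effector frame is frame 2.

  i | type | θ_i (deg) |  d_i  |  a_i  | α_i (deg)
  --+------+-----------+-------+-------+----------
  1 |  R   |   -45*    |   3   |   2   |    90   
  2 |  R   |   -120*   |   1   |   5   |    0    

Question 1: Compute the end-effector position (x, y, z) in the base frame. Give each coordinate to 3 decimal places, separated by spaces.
after link 1: o_1 = (1.4142, -1.4142, 3.0000)
after link 2: o_2 = (-1.0607, -0.3536, -1.3301)

-1.061 -0.354 -1.330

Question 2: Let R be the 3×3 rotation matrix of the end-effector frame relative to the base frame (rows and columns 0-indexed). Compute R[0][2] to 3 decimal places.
End-effector z-axis (col 2 of R) = (-0.7071,-0.7071,0.0000)
R[0][2] = -0.7071

-0.707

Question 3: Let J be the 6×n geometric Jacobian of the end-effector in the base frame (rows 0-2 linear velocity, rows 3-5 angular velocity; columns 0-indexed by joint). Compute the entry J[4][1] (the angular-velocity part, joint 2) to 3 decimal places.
axis z_1 = (-0.7071,-0.7071,0.0000); lever o_n−o_1 = (-2.4749,1.0607,-4.3301)
cross product → J_v[:, 1] = (3.0619,-3.0619,-2.5000)
J_ω[:, 1] = z_1
entry J[4][1] = -0.7071

-0.707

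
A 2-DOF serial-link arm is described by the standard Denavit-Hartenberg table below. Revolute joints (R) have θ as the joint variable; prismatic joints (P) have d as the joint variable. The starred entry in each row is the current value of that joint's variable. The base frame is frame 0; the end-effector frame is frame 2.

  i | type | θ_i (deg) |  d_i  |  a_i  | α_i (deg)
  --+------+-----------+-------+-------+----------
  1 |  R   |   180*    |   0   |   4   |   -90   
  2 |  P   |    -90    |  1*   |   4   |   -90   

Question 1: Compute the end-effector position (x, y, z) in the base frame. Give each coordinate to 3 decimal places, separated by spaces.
after link 1: o_1 = (-4.0000, 0.0000, 0.0000)
after link 2: o_2 = (-4.0000, -1.0000, 4.0000)

-4.000 -1.000 4.000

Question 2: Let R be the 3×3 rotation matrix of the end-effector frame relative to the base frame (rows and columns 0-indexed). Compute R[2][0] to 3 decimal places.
End-effector x-axis (col 0 of R) = (-0.0000,0.0000,1.0000)
R[2][0] = 1.0000

1.000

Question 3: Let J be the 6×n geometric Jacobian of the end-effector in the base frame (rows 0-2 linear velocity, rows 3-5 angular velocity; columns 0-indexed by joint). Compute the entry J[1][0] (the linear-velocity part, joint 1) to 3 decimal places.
-4.000

axis z_0 = ẑ; lever o_n−o_0 = (-4.0000,-1.0000,4.0000)
cross product → J_v[:, 0] = (1.0000,-4.0000,0.0000)
J_ω[:, 0] = z_0
entry J[1][0] = -4.0000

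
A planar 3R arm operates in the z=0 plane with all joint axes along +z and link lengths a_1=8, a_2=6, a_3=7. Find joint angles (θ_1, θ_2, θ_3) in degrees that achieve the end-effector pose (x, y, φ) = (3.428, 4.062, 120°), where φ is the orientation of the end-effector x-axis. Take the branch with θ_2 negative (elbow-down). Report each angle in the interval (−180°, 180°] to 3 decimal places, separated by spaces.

29.999 -120.001 -149.997

wrist centre = target − a_3·(cos φ, sin φ) = (6.9280, -2.0002)
cos θ_2 = (51.9979−8²−6²)/(2·8·6) = -0.5000; θ_2 = -120.0015° (elbow-down)
β = atan2(-2.0002,6.9280) = -16.1039°; ψ = atan2(-5.1961,4.9999) = -46.1024°
θ_1 = β − ψ = 29.9985°
θ_3 = φ − θ_1 − θ_2 = -149.9971° (wrapped to (-180°,180°])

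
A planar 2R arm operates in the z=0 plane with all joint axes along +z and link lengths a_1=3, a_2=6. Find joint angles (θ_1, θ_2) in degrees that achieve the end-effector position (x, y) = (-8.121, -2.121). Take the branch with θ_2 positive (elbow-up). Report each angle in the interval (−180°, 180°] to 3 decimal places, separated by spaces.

cos θ_2 = (70.4493−3²−6²)/(2·3·6) = 0.7069; θ_2 = 45.0148° (elbow-up)
β = atan2(-2.1210,-8.1210) = -165.3628°; ψ = atan2(4.2437,7.2415) = 30.3714°
θ_1 = β − ψ = -195.7342°

164.266 45.015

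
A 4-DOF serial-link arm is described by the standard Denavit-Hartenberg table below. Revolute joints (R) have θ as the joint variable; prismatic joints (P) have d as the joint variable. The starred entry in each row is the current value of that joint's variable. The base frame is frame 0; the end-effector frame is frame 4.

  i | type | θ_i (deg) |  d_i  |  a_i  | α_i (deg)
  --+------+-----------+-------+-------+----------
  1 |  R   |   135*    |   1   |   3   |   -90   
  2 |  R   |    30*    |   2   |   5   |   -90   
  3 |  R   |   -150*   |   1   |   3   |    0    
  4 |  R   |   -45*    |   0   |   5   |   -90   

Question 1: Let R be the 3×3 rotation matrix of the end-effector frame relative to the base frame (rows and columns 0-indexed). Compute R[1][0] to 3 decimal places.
End-effector x-axis (col 0 of R) = (0.7745,-0.4085,0.4830)
R[1][0] = -0.4085

-0.408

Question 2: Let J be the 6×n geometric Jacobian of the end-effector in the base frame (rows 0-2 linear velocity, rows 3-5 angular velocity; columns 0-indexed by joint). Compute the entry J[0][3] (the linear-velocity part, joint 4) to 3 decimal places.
axis z_3 = (0.3536,-0.3536,-0.8660); lever o_n−o_3 = (3.8726,-2.0425,2.4148)
cross product → J_v[:, 3] = (-2.6226,-4.2075,0.6470)
J_ω[:, 3] = z_3
entry J[0][3] = -2.6226

-2.623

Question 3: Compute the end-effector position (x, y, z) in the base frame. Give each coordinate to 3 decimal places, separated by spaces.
after link 1: o_1 = (-2.1213, 2.1213, 1.0000)
after link 2: o_2 = (-6.5974, 3.7690, -1.5000)
after link 3: o_3 = (-5.7135, 0.7638, -1.0670)
after link 4: o_4 = (-1.8409, -1.2787, 1.3478)

-1.841 -1.279 1.348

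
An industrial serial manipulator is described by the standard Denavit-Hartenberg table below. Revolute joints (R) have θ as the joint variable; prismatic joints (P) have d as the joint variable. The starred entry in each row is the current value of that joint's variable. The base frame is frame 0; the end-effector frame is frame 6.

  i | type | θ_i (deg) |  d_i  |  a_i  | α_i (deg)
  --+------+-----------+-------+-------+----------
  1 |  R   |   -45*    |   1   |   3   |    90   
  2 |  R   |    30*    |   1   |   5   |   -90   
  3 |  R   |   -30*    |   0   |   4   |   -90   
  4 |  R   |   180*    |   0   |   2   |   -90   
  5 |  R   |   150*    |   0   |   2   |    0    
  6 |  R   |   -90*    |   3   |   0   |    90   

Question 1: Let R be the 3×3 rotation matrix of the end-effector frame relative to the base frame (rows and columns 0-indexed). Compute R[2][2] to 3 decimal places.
End-effector z-axis (col 2 of R) = (0.3062,0.9186,-0.2500)
R[2][2] = -0.2500

-0.250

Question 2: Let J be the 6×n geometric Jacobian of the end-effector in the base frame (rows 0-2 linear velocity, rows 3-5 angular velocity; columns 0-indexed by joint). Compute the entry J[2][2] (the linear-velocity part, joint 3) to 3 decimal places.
axis z_2 = (-0.3536,0.3536,0.8660); lever o_n−o_2 = (-1.3195,-2.5442,3.9641)
cross product → J_v[:, 2] = (3.6049,0.2588,1.3660)
J_ω[:, 2] = z_2
entry J[2][2] = 1.3660

1.366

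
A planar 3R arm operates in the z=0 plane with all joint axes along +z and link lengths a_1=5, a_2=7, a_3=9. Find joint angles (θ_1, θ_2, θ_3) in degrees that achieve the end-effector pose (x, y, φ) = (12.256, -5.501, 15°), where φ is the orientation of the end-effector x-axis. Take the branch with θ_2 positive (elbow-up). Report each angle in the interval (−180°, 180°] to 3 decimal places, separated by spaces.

-119.994 89.994 45.000

wrist centre = target − a_3·(cos φ, sin φ) = (3.5627, -7.8304)
cos θ_2 = (74.0073−5²−7²)/(2·5·7) = 0.0001; θ_2 = 89.9940° (elbow-up)
β = atan2(-7.8304,3.5627) = -65.5354°; ψ = atan2(7.0000,5.0007) = 54.4584°
θ_1 = β − ψ = -119.9937°
θ_3 = φ − θ_1 − θ_2 = 44.9997° (wrapped to (-180°,180°])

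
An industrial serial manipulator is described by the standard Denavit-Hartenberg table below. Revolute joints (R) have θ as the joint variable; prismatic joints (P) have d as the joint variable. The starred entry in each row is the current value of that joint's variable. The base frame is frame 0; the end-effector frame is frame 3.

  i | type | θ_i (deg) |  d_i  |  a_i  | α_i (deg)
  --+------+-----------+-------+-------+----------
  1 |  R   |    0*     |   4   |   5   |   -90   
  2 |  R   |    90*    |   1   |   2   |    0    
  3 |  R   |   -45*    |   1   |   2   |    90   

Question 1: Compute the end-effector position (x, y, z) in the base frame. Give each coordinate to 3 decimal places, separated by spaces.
6.414 2.000 0.586

after link 1: o_1 = (5.0000, 0.0000, 4.0000)
after link 2: o_2 = (5.0000, 1.0000, 2.0000)
after link 3: o_3 = (6.4142, 2.0000, 0.5858)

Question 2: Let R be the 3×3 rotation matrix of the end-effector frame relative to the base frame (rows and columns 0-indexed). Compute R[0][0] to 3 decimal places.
End-effector x-axis (col 0 of R) = (0.7071,0.0000,-0.7071)
R[0][0] = 0.7071

0.707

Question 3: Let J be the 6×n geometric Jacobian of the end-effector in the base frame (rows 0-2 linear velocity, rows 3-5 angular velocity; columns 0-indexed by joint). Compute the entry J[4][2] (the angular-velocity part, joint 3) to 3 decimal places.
1.000

axis z_2 = (0.0000,1.0000,0.0000); lever o_n−o_2 = (1.4142,1.0000,-1.4142)
cross product → J_v[:, 2] = (-1.4142,0.0000,-1.4142)
J_ω[:, 2] = z_2
entry J[4][2] = 1.0000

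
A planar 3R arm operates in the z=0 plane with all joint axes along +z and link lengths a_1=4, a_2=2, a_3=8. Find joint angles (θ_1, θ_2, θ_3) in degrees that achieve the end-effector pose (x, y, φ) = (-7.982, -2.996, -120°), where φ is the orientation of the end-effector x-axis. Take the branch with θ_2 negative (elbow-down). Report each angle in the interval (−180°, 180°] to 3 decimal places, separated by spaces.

wrist centre = target − a_3·(cos φ, sin φ) = (-3.9820, 3.9322)
cos θ_2 = (31.3185−4²−2²)/(2·4·2) = 0.7074; θ_2 = -44.9755° (elbow-down)
β = atan2(3.9322,-3.9820) = 135.3605°; ψ = atan2(-1.4136,5.4148) = -14.6312°
θ_1 = β − ψ = 149.9918°
θ_3 = φ − θ_1 − θ_2 = 134.9837° (wrapped to (-180°,180°])

149.992 -44.975 134.984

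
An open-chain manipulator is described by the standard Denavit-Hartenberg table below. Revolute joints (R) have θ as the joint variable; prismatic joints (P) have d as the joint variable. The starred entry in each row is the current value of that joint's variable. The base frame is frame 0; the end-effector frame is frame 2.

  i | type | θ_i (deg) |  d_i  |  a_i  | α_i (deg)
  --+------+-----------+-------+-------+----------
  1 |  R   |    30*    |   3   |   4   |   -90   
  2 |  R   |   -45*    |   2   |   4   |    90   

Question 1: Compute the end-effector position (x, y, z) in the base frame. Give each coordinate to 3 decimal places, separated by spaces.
4.914 5.146 5.828

after link 1: o_1 = (3.4641, 2.0000, 3.0000)
after link 2: o_2 = (4.9136, 5.1463, 5.8284)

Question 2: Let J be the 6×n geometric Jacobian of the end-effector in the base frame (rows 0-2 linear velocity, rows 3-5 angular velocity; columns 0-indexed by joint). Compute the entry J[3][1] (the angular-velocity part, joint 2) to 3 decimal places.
axis z_1 = (-0.5000,0.8660,0.0000); lever o_n−o_1 = (1.4495,3.1463,2.8284)
cross product → J_v[:, 1] = (2.4495,1.4142,-2.8284)
J_ω[:, 1] = z_1
entry J[3][1] = -0.5000

-0.500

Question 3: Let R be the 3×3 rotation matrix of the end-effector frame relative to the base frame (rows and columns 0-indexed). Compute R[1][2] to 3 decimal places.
-0.354

End-effector z-axis (col 2 of R) = (-0.6124,-0.3536,0.7071)
R[1][2] = -0.3536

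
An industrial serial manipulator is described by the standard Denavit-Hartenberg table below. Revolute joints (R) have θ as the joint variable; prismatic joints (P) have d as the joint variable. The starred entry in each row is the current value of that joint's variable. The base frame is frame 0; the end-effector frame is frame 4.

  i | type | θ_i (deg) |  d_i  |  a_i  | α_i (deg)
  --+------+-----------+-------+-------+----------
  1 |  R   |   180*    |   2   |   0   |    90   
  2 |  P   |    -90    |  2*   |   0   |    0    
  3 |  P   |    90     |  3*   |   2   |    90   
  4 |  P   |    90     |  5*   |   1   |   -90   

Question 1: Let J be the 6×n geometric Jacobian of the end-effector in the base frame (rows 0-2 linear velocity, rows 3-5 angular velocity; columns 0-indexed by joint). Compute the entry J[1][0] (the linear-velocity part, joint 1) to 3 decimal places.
axis z_0 = ẑ; lever o_n−o_0 = (-2.0000,6.0000,-3.0000)
cross product → J_v[:, 0] = (-6.0000,-2.0000,0.0000)
J_ω[:, 0] = z_0
entry J[1][0] = -2.0000

-2.000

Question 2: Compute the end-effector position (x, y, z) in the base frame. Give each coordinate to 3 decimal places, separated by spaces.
after link 1: o_1 = (0.0000, 0.0000, 2.0000)
after link 2: o_2 = (0.0000, 2.0000, 2.0000)
after link 3: o_3 = (-2.0000, 5.0000, 2.0000)
after link 4: o_4 = (-2.0000, 6.0000, -3.0000)

-2.000 6.000 -3.000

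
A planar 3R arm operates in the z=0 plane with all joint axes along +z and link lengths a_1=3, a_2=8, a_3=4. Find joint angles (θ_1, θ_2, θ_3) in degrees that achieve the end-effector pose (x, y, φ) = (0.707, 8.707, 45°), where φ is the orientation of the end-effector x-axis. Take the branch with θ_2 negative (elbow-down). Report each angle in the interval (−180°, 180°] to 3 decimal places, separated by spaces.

wrist centre = target − a_3·(cos φ, sin φ) = (-2.1214, 5.8786)
cos θ_2 = (39.0581−3²−8²)/(2·3·8) = -0.7071; θ_2 = -135.0014° (elbow-down)
β = atan2(5.8786,-2.1214) = 109.8432°; ψ = atan2(-5.6567,-2.6570) = -115.1597°
θ_1 = β − ψ = 225.0029°
θ_3 = φ − θ_1 − θ_2 = -45.0015° (wrapped to (-180°,180°])

-134.997 -135.001 -45.002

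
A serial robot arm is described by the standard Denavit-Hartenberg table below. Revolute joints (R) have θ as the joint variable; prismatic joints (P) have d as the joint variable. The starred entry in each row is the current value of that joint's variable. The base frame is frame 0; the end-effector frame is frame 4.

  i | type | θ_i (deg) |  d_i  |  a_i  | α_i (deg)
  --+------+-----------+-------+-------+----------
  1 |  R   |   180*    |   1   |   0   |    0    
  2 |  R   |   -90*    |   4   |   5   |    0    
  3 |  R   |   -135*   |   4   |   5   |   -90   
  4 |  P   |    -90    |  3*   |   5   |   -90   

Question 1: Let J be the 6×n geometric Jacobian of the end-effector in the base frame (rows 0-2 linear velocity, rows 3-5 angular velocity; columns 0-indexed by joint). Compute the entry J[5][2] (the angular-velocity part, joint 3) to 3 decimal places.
axis z_2 = (0.0000,0.0000,1.0000); lever o_n−o_2 = (5.6569,-1.4142,9.0000)
cross product → J_v[:, 2] = (1.4142,5.6569,-0.0000)
J_ω[:, 2] = z_2
entry J[5][2] = 1.0000

1.000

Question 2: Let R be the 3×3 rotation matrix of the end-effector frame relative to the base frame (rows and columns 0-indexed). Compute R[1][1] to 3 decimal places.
-0.707

End-effector y-axis (col 1 of R) = (-0.7071,-0.7071,-0.0000)
R[1][1] = -0.7071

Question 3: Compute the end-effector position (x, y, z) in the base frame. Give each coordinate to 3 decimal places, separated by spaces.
5.657 3.586 14.000

after link 1: o_1 = (0.0000, 0.0000, 1.0000)
after link 2: o_2 = (0.0000, 5.0000, 5.0000)
after link 3: o_3 = (3.5355, 1.4645, 9.0000)
after link 4: o_4 = (5.6569, 3.5858, 14.0000)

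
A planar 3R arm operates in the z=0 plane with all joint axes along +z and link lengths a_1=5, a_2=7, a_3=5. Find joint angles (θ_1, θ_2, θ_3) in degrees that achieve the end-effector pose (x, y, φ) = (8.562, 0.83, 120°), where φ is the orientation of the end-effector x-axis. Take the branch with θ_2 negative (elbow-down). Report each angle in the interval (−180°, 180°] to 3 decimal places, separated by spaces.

wrist centre = target − a_3·(cos φ, sin φ) = (11.0620, -3.5001)
cos θ_2 = (134.6187−5²−7²)/(2·5·7) = 0.8660; θ_2 = -30.0050° (elbow-down)
β = atan2(-3.5001,11.0620) = -17.5579°; ψ = atan2(-3.5005,11.0619) = -17.5600°
θ_1 = β − ψ = 0.0021°
θ_3 = φ − θ_1 − θ_2 = 150.0029° (wrapped to (-180°,180°])

0.002 -30.005 150.003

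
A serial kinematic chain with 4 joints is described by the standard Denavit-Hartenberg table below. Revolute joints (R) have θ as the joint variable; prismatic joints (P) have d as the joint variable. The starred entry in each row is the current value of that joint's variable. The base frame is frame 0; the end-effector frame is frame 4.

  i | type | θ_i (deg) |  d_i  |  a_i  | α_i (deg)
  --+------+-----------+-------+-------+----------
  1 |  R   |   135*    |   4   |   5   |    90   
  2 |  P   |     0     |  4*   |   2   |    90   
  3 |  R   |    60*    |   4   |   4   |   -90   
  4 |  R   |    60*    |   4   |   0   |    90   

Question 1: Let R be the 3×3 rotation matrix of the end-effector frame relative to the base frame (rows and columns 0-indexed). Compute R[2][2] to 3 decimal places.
-0.500

End-effector z-axis (col 2 of R) = (0.2241,0.8365,-0.5000)
R[2][2] = -0.5000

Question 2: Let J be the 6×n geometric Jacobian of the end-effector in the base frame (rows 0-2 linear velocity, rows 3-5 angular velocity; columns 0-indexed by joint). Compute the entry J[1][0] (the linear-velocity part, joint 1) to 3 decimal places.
axis z_0 = ẑ; lever o_n−o_0 = (2.7777,10.6066,0.0000)
cross product → J_v[:, 0] = (-10.6066,2.7777,0.0000)
J_ω[:, 0] = z_0
entry J[1][0] = 2.7777

2.778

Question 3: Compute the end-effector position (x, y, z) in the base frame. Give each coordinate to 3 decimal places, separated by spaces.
after link 1: o_1 = (-3.5355, 3.5355, 4.0000)
after link 2: o_2 = (-2.1213, 7.7782, 4.0000)
after link 3: o_3 = (-1.0860, 11.6419, 0.0000)
after link 4: o_4 = (2.7777, 10.6066, 0.0000)

2.778 10.607 0.000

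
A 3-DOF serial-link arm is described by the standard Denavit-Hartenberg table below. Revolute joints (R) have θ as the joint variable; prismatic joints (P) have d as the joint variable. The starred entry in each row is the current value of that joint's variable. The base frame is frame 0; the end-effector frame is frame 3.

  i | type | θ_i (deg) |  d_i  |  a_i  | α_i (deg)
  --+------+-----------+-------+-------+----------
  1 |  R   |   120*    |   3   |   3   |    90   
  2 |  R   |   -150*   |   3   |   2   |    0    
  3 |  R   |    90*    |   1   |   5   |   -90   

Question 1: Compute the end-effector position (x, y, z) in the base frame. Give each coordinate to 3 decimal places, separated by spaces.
1.580 5.263 -2.330

after link 1: o_1 = (-1.5000, 2.5981, 3.0000)
after link 2: o_2 = (1.9641, 2.5981, 2.0000)
after link 3: o_3 = (1.5801, 5.2631, -2.3301)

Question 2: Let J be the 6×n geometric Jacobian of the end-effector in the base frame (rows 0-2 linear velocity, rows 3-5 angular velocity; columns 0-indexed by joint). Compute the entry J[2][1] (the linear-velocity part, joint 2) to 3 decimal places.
0.768

axis z_1 = (0.8660,0.5000,0.0000); lever o_n−o_1 = (3.0801,2.6651,-5.3301)
cross product → J_v[:, 1] = (-2.6651,4.6160,0.7679)
J_ω[:, 1] = z_1
entry J[2][1] = 0.7679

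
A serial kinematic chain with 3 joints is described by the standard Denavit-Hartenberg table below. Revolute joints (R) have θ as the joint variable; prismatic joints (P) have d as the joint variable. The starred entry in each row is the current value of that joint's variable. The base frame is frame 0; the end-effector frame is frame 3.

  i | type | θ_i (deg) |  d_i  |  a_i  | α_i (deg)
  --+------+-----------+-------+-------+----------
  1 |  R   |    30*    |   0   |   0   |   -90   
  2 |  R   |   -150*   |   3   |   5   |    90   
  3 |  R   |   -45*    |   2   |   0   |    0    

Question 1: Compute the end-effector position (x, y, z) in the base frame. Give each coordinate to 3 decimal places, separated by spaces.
-6.116 -0.067 0.768

after link 1: o_1 = (0.0000, 0.0000, 0.0000)
after link 2: o_2 = (-5.2500, 0.4330, 2.5000)
after link 3: o_3 = (-6.1160, -0.0670, 0.7679)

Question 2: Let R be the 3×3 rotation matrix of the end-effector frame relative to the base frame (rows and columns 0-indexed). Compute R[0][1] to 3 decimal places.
End-effector y-axis (col 1 of R) = (-0.8839,0.3062,0.3536)
R[0][1] = -0.8839

-0.884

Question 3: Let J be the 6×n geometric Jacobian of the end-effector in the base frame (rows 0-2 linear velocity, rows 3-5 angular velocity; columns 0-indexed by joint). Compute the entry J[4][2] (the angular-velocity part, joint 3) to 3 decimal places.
-0.250

axis z_2 = (-0.4330,-0.2500,-0.8660); lever o_n−o_2 = (-0.8660,-0.5000,-1.7321)
cross product → J_v[:, 2] = (0.0000,-0.0000,0.0000)
J_ω[:, 2] = z_2
entry J[4][2] = -0.2500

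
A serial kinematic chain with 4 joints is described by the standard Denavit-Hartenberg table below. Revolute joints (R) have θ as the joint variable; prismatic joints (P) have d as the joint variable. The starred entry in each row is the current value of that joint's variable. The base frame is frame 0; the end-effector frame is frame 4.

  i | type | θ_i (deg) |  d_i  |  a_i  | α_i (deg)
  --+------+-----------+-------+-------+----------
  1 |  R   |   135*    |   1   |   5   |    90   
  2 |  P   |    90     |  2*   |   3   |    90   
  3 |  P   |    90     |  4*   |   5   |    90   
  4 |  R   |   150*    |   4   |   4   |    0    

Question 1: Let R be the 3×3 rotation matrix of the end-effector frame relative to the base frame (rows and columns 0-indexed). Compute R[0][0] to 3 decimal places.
End-effector x-axis (col 0 of R) = (-0.9659,-0.2588,-0.0000)
R[0][0] = -0.9659

-0.966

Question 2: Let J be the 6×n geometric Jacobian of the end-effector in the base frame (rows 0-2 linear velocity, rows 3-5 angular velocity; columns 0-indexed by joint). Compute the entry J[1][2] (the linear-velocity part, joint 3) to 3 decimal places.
0.707

prismatic axis z_2 = (-0.7071,0.7071,-0.0000)
J_v[:, 2] = z_2; J_ω[:, 2] = (0,0,0)
entry J[1][2] = 0.7071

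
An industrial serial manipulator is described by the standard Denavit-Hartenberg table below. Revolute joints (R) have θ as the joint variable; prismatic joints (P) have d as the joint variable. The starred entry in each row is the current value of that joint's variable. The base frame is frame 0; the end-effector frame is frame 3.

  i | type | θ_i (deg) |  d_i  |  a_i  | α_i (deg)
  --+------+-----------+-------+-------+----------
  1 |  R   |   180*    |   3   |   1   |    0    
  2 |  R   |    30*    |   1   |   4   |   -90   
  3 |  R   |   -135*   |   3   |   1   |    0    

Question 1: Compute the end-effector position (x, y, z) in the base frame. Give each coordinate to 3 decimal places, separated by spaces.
-2.352 -4.245 4.707

after link 1: o_1 = (-1.0000, 0.0000, 3.0000)
after link 2: o_2 = (-4.4641, -2.0000, 4.0000)
after link 3: o_3 = (-2.3517, -4.2445, 4.7071)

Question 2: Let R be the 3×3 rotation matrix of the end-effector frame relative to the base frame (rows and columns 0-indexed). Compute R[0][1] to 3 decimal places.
-0.612

End-effector y-axis (col 1 of R) = (-0.6124,-0.3536,0.7071)
R[0][1] = -0.6124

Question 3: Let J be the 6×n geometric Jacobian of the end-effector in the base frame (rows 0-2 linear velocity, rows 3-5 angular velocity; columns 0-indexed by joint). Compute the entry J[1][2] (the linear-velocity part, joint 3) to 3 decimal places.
-0.354

axis z_2 = (0.5000,-0.8660,0.0000); lever o_n−o_2 = (2.1124,-2.2445,0.7071)
cross product → J_v[:, 2] = (-0.6124,-0.3536,0.7071)
J_ω[:, 2] = z_2
entry J[1][2] = -0.3536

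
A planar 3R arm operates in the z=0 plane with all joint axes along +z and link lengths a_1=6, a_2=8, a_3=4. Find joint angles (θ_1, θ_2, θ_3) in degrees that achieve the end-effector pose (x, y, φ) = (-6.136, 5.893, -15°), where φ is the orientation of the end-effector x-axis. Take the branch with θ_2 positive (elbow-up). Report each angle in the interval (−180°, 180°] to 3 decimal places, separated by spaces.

wrist centre = target − a_3·(cos φ, sin φ) = (-9.9997, 6.9283)
cos θ_2 = (147.9951−6²−8²)/(2·6·8) = 0.4999; θ_2 = 60.0034° (elbow-up)
β = atan2(6.9283,-9.9997) = 145.2839°; ψ = atan2(6.9284,9.9996) = 34.7170°
θ_1 = β − ψ = 110.5669°
θ_3 = φ − θ_1 − θ_2 = 174.4297° (wrapped to (-180°,180°])

110.567 60.003 174.430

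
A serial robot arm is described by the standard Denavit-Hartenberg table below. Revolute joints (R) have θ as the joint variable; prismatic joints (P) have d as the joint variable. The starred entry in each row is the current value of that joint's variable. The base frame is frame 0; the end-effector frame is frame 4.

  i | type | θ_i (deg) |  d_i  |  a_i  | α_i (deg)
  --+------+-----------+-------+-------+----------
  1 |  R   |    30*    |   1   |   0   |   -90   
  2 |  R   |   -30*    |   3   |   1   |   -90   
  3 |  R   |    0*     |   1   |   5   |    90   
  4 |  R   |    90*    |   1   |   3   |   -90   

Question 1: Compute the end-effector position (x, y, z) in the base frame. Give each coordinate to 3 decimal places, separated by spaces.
4.232 7.062 0.536

after link 1: o_1 = (0.0000, 0.0000, 1.0000)
after link 2: o_2 = (-0.7500, 3.0311, 1.5000)
after link 3: o_3 = (3.4330, 5.4462, 3.1340)
after link 4: o_4 = (4.2321, 7.0622, 0.5359)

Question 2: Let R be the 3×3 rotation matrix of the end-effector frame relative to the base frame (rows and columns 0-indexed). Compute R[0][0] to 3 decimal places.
0.433

End-effector x-axis (col 0 of R) = (0.4330,0.2500,-0.8660)
R[0][0] = 0.4330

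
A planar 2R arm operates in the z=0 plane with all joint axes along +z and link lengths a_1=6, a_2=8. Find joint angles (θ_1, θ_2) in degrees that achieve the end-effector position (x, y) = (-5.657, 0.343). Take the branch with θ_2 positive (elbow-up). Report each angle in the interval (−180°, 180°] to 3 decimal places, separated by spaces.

90.003 134.999

cos θ_2 = (32.1193−6²−8²)/(2·6·8) = -0.7071; θ_2 = 134.9987° (elbow-up)
β = atan2(0.3430,-5.6570) = 176.5302°; ψ = atan2(5.6570,0.3433) = 86.5275°
θ_1 = β − ψ = 90.0028°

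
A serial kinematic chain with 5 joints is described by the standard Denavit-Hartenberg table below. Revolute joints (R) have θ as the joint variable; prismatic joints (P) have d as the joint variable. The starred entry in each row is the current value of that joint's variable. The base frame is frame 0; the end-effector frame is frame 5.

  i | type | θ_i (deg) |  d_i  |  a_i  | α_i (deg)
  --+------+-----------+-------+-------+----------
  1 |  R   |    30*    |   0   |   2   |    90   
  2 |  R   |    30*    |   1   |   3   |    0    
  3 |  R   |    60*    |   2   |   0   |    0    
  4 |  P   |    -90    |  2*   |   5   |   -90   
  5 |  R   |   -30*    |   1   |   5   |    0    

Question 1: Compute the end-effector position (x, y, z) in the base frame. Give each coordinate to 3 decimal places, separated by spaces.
after link 1: o_1 = (1.7321, 1.0000, 0.0000)
after link 2: o_2 = (4.4821, 1.4330, 1.5000)
after link 3: o_3 = (5.4821, -0.2990, 1.5000)
after link 4: o_4 = (10.8122, 0.4689, 1.5000)
after link 5: o_5 = (15.8122, 0.4689, 2.5000)

15.812 0.469 2.500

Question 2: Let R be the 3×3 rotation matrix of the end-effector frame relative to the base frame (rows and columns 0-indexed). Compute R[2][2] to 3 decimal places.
1.000

End-effector z-axis (col 2 of R) = (0.0000,0.0000,1.0000)
R[2][2] = 1.0000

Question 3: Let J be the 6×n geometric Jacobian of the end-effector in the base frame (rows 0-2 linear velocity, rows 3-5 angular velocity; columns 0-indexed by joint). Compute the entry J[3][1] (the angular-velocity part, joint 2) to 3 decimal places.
axis z_1 = (0.5000,-0.8660,0.0000); lever o_n−o_1 = (14.0801,-0.5311,2.5000)
cross product → J_v[:, 1] = (-2.1651,-1.2500,11.9282)
J_ω[:, 1] = z_1
entry J[3][1] = 0.5000

0.500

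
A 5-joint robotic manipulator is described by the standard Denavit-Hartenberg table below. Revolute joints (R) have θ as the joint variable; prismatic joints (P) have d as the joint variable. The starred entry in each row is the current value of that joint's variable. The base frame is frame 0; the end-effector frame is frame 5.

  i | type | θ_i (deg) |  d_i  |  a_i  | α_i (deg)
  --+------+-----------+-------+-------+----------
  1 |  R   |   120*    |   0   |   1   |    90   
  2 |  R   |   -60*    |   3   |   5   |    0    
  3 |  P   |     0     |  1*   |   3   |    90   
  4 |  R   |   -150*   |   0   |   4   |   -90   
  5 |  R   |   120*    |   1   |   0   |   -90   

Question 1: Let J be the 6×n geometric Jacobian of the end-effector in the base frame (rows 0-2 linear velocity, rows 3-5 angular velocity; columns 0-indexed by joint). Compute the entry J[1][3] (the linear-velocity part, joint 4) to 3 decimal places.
axis z_3 = (0.4330,-0.7500,-0.5000); lever o_n−o_3 = (-1.7410,-2.7165,2.5670)
cross product → J_v[:, 3] = (-3.2835,-0.2410,-2.4821)
J_ω[:, 3] = z_3
entry J[1][3] = -0.2410

-0.241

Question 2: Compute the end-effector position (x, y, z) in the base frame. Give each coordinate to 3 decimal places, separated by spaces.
after link 1: o_1 = (-0.5000, 0.8660, 0.0000)
after link 2: o_2 = (0.8481, 4.5311, -4.3301)
after link 3: o_3 = (0.9641, 6.3301, -6.9282)
after link 4: o_4 = (0.0981, 3.8301, -3.9282)
after link 5: o_5 = (-0.7769, 3.6136, -4.3612)

-0.777 3.614 -4.361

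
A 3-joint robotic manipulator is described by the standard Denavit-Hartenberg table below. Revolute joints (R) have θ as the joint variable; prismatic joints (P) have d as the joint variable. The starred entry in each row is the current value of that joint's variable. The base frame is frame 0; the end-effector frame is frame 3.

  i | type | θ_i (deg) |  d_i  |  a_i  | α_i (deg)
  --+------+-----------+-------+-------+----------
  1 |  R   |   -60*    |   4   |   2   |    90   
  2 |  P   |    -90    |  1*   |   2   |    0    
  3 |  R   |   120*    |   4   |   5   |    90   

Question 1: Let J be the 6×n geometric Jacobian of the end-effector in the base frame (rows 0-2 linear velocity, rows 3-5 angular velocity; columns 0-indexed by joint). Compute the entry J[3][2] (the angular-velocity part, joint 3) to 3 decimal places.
axis z_2 = (-0.8660,-0.5000,0.0000); lever o_n−o_2 = (-1.2990,-5.7500,2.5000)
cross product → J_v[:, 2] = (-1.2500,2.1651,4.3301)
J_ω[:, 2] = z_2
entry J[3][2] = -0.8660

-0.866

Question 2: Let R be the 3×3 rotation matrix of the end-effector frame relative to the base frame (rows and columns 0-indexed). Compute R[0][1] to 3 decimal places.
-0.866

End-effector y-axis (col 1 of R) = (-0.8660,-0.5000,0.0000)
R[0][1] = -0.8660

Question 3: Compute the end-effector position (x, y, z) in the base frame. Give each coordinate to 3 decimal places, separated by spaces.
after link 1: o_1 = (1.0000, -1.7321, 4.0000)
after link 2: o_2 = (0.1340, -2.2321, 2.0000)
after link 3: o_3 = (-1.1651, -7.9821, 4.5000)

-1.165 -7.982 4.500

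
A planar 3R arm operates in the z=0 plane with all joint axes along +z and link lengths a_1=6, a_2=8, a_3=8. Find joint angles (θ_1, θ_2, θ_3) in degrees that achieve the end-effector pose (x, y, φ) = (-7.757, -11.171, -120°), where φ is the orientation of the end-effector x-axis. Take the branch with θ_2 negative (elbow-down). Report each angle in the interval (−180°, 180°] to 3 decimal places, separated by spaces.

-44.995 -135.001 59.996

wrist centre = target − a_3·(cos φ, sin φ) = (-3.7570, -4.2428)
cos θ_2 = (32.1164−6²−8²)/(2·6·8) = -0.7071; θ_2 = -135.0012° (elbow-down)
β = atan2(-4.2428,-3.7570) = -131.5249°; ψ = atan2(-5.6567,0.3430) = -86.5298°
θ_1 = β − ψ = -44.9951°
θ_3 = φ − θ_1 − θ_2 = 59.9963° (wrapped to (-180°,180°])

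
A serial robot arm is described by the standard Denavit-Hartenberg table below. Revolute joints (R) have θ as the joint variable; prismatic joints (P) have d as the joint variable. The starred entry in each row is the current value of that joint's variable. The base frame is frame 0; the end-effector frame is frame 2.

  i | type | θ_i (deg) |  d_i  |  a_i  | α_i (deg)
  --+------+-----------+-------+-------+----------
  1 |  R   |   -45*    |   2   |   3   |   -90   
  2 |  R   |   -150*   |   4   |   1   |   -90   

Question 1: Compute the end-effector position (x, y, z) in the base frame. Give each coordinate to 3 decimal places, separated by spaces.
after link 1: o_1 = (2.1213, -2.1213, 2.0000)
after link 2: o_2 = (4.3374, 1.3195, 2.5000)

4.337 1.319 2.500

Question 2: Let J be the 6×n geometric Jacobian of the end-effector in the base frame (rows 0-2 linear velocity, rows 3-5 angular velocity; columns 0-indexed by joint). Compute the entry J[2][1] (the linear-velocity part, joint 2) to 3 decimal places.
axis z_1 = (0.7071,0.7071,0.0000); lever o_n−o_1 = (2.2161,3.4408,0.5000)
cross product → J_v[:, 1] = (0.3536,-0.3536,0.8660)
J_ω[:, 1] = z_1
entry J[2][1] = 0.8660

0.866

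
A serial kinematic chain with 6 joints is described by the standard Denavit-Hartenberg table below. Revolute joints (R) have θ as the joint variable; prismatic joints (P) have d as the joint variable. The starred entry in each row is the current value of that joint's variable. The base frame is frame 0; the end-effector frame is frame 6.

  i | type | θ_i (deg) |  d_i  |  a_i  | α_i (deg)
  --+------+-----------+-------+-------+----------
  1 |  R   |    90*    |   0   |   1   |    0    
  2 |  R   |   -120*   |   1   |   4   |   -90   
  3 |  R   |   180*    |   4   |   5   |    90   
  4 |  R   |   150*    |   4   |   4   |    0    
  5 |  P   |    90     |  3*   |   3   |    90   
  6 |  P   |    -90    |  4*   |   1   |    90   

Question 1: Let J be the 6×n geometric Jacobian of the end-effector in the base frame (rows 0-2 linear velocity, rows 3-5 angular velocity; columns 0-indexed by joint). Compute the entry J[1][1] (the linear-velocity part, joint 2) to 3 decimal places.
9.134

axis z_1 = (0.0000,0.0000,1.0000); lever o_n−o_1 = (9.1340,0.9641,-5.0000)
cross product → J_v[:, 1] = (-0.9641,9.1340,0.0000)
J_ω[:, 1] = z_1
entry J[1][1] = 9.1340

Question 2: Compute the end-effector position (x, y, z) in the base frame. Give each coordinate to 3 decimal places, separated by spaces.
after link 1: o_1 = (0.0000, 1.0000, 0.0000)
after link 2: o_2 = (3.4641, -1.0000, 1.0000)
after link 3: o_3 = (1.1340, 4.9641, 1.0000)
after link 4: o_4 = (5.1340, 4.9641, -3.0000)
after link 5: o_5 = (5.1340, 1.9641, -6.0000)
after link 6: o_6 = (9.1340, 1.9641, -5.0000)

9.134 1.964 -5.000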